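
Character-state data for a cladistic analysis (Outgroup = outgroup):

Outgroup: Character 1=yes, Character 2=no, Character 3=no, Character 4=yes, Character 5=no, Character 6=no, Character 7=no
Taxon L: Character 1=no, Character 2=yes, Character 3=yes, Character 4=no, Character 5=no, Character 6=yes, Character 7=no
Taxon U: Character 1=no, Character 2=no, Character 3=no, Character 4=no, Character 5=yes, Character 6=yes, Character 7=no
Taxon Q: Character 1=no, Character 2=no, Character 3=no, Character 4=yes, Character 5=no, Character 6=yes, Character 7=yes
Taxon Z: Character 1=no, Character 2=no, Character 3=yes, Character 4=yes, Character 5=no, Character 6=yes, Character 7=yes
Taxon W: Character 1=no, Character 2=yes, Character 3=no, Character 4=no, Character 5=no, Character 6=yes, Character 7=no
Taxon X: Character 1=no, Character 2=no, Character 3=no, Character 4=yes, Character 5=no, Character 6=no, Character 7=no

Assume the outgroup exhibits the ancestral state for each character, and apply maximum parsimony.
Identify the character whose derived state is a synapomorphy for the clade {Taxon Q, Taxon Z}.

Character 7

Character polarity is set by the outgroup: the derived state is whichever differs from the outgroup's state, so for Character 1, Character 4 the derived state is 'no', and for the remaining characters it is 'yes'.
Character 1 (derived state 'no') is shared by all ingroup taxa — unites the whole ingroup.
Character 2 (derived state 'yes') is shared by Taxon L and Taxon W — a synapomorphy uniting that clade.
Character 3 groups Taxon L and Taxon Z, which is incompatible with the clades supported by the remaining characters; treating it as convergent (homoplasy) costs fewer steps than any alternative tree.
Only Taxon L, Taxon U, and Taxon W show the derived state 'no' for Character 4, supporting them as a clade.
Character 5 (derived state 'yes') is unique to Taxon U (autapomorphy; uninformative for grouping).
Only Taxon L, Taxon Q, Taxon U, Taxon W, and Taxon Z show the derived state 'yes' for Character 6, supporting them as a clade.
Character 7 (derived state 'yes') is shared by Taxon Q and Taxon Z — a synapomorphy uniting that clade.
Most parsimonious ingroup topology: ((((Taxon L,Taxon W),Taxon U),(Taxon Q,Taxon Z)),Taxon X).
The clade {Taxon Q, Taxon Z} is supported by Character 7: its derived state 'yes' occurs in exactly those taxa and in no other taxon (including the outgroup).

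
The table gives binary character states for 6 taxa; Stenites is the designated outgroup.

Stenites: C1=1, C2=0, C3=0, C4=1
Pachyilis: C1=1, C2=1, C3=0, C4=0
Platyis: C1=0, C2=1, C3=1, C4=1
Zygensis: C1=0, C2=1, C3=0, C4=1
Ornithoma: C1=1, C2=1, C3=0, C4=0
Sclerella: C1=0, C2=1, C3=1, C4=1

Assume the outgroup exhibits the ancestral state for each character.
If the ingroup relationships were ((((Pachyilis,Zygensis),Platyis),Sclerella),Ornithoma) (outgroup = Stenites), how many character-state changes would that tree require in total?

Map each character onto ((((Pachyilis,Zygensis),Platyis),Sclerella),Ornithoma) (rooted by Stenites) and count the minimum state changes it requires (Fitch parsimony):
C1: 2; C2: 1; C3: 2; C4: 2.
Total tree length = 7.

7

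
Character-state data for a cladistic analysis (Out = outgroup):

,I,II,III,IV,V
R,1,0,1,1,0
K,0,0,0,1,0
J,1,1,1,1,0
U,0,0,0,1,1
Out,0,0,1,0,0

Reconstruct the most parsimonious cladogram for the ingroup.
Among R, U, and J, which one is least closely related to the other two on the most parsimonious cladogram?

Character polarity is set by the outgroup: the derived state is whichever differs from the outgroup's state, so for III the derived state is '0', and for the remaining characters it is '1'.
I: derived state '1' in J and R only — synapomorphy for {J, R}.
II (derived state '1') is unique to J (autapomorphy; uninformative for grouping).
III: derived state '0' in K and U only — synapomorphy for {K, U}.
IV (derived state '1') is shared by all ingroup taxa — unites the whole ingroup.
V: derived state '1' in U only — an autapomorphy, so it tells us nothing about relationships among taxa.
Most parsimonious ingroup topology: ((R,J),(K,U)).
J and R share a more recent common ancestor with each other than either does with U, so U is the least closely related of the three.

U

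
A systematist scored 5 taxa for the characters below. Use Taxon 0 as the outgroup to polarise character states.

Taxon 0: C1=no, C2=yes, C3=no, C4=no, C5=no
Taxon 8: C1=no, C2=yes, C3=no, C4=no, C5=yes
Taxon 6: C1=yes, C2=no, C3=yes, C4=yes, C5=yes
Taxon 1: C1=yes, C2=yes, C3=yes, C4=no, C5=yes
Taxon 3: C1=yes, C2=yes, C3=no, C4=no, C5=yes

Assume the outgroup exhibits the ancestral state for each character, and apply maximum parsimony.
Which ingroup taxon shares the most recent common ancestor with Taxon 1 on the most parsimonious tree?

Character polarity is set by the outgroup: the derived state is whichever differs from the outgroup's state, so for C2 the derived state is 'no', and for the remaining characters it is 'yes'.
C1 (derived state 'yes') is shared by Taxon 1, Taxon 3, and Taxon 6 — a synapomorphy uniting that clade.
C2 (derived state 'no') is unique to Taxon 6 (autapomorphy; uninformative for grouping).
Only Taxon 1 and Taxon 6 show the derived state 'yes' for C3, supporting them as a clade.
C4 (derived state 'yes') is unique to Taxon 6 (autapomorphy; uninformative for grouping).
All ingroup taxa share the derived state 'yes' for C5; it defines the ingroup but does not resolve relationships within it.
Most parsimonious ingroup topology: (Taxon 8,((Taxon 6,Taxon 1),Taxon 3)).
Taxon 1 and Taxon 6 form a cherry on this tree, so they are sister taxa.

Taxon 6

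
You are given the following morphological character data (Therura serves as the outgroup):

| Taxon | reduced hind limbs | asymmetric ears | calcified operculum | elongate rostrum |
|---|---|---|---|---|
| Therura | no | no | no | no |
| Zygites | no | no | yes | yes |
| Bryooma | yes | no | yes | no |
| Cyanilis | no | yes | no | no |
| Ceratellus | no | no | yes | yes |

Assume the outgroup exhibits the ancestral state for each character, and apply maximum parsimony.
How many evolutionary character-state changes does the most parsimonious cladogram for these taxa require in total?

The outgroup has state 'no' for every character, so 'yes' is the derived state throughout.
reduced hind limbs: derived state 'yes' in Bryooma only — an autapomorphy, so it tells us nothing about relationships among taxa.
asymmetric ears (derived state 'yes') is unique to Cyanilis (autapomorphy; uninformative for grouping).
calcified operculum: derived state 'yes' in Bryooma, Ceratellus, and Zygites only — synapomorphy for {Bryooma, Ceratellus, Zygites}.
elongate rostrum (derived state 'yes') is shared by Ceratellus and Zygites — a synapomorphy uniting that clade.
Most parsimonious ingroup topology: (((Zygites,Ceratellus),Bryooma),Cyanilis).
Changes per character on this tree: reduced hind limbs: 1; asymmetric ears: 1; calcified operculum: 1; elongate rostrum: 1.
Total = 4.

4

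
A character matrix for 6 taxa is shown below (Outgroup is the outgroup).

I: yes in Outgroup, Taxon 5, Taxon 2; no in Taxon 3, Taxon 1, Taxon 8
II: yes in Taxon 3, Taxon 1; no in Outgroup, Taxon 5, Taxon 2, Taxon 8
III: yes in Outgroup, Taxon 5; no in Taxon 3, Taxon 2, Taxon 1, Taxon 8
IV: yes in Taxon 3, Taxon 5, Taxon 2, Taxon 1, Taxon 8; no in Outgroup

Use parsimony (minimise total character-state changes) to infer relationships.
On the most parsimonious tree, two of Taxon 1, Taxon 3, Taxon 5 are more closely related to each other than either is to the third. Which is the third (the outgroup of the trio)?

Character polarity is set by the outgroup: the derived state is whichever differs from the outgroup's state, so for I, III the derived state is 'no', and for the remaining characters it is 'yes'.
I (derived state 'no') is shared by Taxon 1, Taxon 3, and Taxon 8 — a synapomorphy uniting that clade.
II: derived state 'yes' in Taxon 1 and Taxon 3 only — synapomorphy for {Taxon 1, Taxon 3}.
III (derived state 'no') is shared by Taxon 1, Taxon 2, Taxon 3, and Taxon 8 — a synapomorphy uniting that clade.
All ingroup taxa share the derived state 'yes' for IV; it defines the ingroup but does not resolve relationships within it.
Most parsimonious ingroup topology: ((((Taxon 3,Taxon 1),Taxon 8),Taxon 2),Taxon 5).
Taxon 1 and Taxon 3 share a more recent common ancestor with each other than either does with Taxon 5, so Taxon 5 is the least closely related of the three.

Taxon 5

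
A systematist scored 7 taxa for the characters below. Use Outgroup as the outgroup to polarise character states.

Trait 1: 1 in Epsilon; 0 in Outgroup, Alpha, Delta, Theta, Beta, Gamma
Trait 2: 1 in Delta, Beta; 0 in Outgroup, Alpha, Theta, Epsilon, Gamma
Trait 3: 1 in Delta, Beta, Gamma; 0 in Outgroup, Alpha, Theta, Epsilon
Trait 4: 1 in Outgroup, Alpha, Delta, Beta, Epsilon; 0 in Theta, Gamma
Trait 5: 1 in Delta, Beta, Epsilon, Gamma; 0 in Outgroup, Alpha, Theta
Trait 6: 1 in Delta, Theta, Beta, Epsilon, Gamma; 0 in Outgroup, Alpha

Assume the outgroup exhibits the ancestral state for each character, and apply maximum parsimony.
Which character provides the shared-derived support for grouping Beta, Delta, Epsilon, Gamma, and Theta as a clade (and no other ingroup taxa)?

Trait 6

Character polarity is set by the outgroup: the derived state is whichever differs from the outgroup's state, so for Trait 4 the derived state is '0', and for the remaining characters it is '1'.
Trait 1: derived state '1' in Epsilon only — an autapomorphy, so it tells us nothing about relationships among taxa.
Only Beta and Delta show the derived state '1' for Trait 2, supporting them as a clade.
Trait 3: derived state '1' in Beta, Delta, and Gamma only — synapomorphy for {Beta, Delta, Gamma}.
Trait 4 (state '0') occurs in Gamma and Theta but conflicts with the nesting implied by the other characters — most parsimoniously interpreted as homoplasy.
Trait 5 (derived state '1') is shared by Beta, Delta, Epsilon, and Gamma — a synapomorphy uniting that clade.
Only Beta, Delta, Epsilon, Gamma, and Theta show the derived state '1' for Trait 6, supporting them as a clade.
Most parsimonious ingroup topology: (Alpha,((((Delta,Beta),Gamma),Epsilon),Theta)).
The clade {Beta, Delta, Epsilon, Gamma, Theta} is supported by Trait 6: its derived state '1' occurs in exactly those taxa and in no other taxon (including the outgroup).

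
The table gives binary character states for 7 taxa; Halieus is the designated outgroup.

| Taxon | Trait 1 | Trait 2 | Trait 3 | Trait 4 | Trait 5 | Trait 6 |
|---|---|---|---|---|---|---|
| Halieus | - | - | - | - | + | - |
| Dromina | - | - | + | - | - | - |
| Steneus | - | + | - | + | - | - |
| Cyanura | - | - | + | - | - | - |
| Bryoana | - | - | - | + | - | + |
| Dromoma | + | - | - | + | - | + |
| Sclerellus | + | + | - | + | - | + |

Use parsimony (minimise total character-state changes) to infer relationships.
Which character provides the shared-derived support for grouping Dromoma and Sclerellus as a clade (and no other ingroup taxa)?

Trait 1

Character polarity is set by the outgroup: the derived state is whichever differs from the outgroup's state, so for Trait 5 the derived state is '-', and for the remaining characters it is '+'.
Trait 1 (derived state '+') is shared by Dromoma and Sclerellus — a synapomorphy uniting that clade.
Trait 2 groups Sclerellus and Steneus, which is incompatible with the clades supported by the remaining characters; treating it as convergent (homoplasy) costs fewer steps than any alternative tree.
Only Cyanura and Dromina show the derived state '+' for Trait 3, supporting them as a clade.
Trait 4 (derived state '+') is shared by Bryoana, Dromoma, Sclerellus, and Steneus — a synapomorphy uniting that clade.
All ingroup taxa share the derived state '-' for Trait 5; it defines the ingroup but does not resolve relationships within it.
Trait 6: derived state '+' in Bryoana, Dromoma, and Sclerellus only — synapomorphy for {Bryoana, Dromoma, Sclerellus}.
Most parsimonious ingroup topology: ((Dromina,Cyanura),(Steneus,(Bryoana,(Dromoma,Sclerellus)))).
The clade {Dromoma, Sclerellus} is supported by Trait 1: its derived state '+' occurs in exactly those taxa and in no other taxon (including the outgroup).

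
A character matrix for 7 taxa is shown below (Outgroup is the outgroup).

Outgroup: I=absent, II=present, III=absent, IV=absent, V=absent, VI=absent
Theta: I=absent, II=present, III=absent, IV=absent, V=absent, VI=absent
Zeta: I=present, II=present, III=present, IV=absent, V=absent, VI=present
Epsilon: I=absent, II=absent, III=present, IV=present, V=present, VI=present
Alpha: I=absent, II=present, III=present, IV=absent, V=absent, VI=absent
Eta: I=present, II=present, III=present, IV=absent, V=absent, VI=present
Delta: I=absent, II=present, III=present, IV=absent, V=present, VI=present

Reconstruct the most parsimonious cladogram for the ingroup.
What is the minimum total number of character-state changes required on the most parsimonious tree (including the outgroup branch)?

6

Character polarity is set by the outgroup: the derived state is whichever differs from the outgroup's state, so for II the derived state is 'absent', and for the remaining characters it is 'present'.
I: derived state 'present' in Eta and Zeta only — synapomorphy for {Eta, Zeta}.
II (derived state 'absent') is unique to Epsilon (autapomorphy; uninformative for grouping).
Only Alpha, Delta, Epsilon, Eta, and Zeta show the derived state 'present' for III, supporting them as a clade.
IV (derived state 'present') is unique to Epsilon (autapomorphy; uninformative for grouping).
V: derived state 'present' in Delta and Epsilon only — synapomorphy for {Delta, Epsilon}.
VI (derived state 'present') is shared by Delta, Epsilon, Eta, and Zeta — a synapomorphy uniting that clade.
Most parsimonious ingroup topology: (Theta,(((Zeta,Eta),(Epsilon,Delta)),Alpha)).
Changes per character on this tree: I: 1; II: 1; III: 1; IV: 1; V: 1; VI: 1.
Total = 6.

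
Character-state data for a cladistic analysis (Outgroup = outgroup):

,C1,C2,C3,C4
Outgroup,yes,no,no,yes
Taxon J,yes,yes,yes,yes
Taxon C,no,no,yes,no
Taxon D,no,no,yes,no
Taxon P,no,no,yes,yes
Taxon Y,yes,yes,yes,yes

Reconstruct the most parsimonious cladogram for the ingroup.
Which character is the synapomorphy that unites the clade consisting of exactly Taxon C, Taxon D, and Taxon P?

Character polarity is set by the outgroup: the derived state is whichever differs from the outgroup's state, so for C1, C4 the derived state is 'no', and for the remaining characters it is 'yes'.
C1: derived state 'no' in Taxon C, Taxon D, and Taxon P only — synapomorphy for {Taxon C, Taxon D, Taxon P}.
Only Taxon J and Taxon Y show the derived state 'yes' for C2, supporting them as a clade.
All ingroup taxa share the derived state 'yes' for C3; it defines the ingroup but does not resolve relationships within it.
C4: derived state 'no' in Taxon C and Taxon D only — synapomorphy for {Taxon C, Taxon D}.
Most parsimonious ingroup topology: ((Taxon J,Taxon Y),((Taxon C,Taxon D),Taxon P)).
The clade {Taxon C, Taxon D, Taxon P} is supported by C1: its derived state 'no' occurs in exactly those taxa and in no other taxon (including the outgroup).

C1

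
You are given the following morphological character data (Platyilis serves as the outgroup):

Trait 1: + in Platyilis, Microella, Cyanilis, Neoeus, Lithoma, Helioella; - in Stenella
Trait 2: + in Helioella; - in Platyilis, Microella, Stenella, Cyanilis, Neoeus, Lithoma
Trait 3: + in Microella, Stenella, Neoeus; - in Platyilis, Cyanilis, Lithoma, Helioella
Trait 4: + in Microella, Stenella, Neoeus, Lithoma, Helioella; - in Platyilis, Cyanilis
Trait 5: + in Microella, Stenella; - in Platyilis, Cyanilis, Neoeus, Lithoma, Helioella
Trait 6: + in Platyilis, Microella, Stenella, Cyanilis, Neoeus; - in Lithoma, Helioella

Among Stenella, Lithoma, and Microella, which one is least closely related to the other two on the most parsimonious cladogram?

Character polarity is set by the outgroup: the derived state is whichever differs from the outgroup's state, so for Trait 1, Trait 6 the derived state is '-', and for the remaining characters it is '+'.
Trait 1 (derived state '-') is unique to Stenella (autapomorphy; uninformative for grouping).
Trait 2 (derived state '+') is unique to Helioella (autapomorphy; uninformative for grouping).
Trait 3: derived state '+' in Microella, Neoeus, and Stenella only — synapomorphy for {Microella, Neoeus, Stenella}.
Trait 4 (derived state '+') is shared by Helioella, Lithoma, Microella, Neoeus, and Stenella — a synapomorphy uniting that clade.
Trait 5: derived state '+' in Microella and Stenella only — synapomorphy for {Microella, Stenella}.
Trait 6 (derived state '-') is shared by Helioella and Lithoma — a synapomorphy uniting that clade.
Most parsimonious ingroup topology: ((((Microella,Stenella),Neoeus),(Lithoma,Helioella)),Cyanilis).
Microella and Stenella share a more recent common ancestor with each other than either does with Lithoma, so Lithoma is the least closely related of the three.

Lithoma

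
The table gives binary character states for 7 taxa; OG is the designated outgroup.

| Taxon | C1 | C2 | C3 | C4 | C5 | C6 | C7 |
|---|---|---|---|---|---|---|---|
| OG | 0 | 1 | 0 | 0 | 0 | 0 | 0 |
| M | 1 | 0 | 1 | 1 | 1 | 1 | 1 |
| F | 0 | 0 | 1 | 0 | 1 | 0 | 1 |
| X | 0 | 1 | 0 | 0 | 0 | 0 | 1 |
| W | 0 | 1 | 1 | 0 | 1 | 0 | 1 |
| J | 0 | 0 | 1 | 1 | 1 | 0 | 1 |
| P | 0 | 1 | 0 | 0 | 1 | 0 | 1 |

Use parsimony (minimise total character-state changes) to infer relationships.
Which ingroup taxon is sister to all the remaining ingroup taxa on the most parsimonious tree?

X

Character polarity is set by the outgroup: the derived state is whichever differs from the outgroup's state, so for C2 the derived state is '0', and for the remaining characters it is '1'.
C1: derived state '1' in M only — an autapomorphy, so it tells us nothing about relationships among taxa.
Only F, J, and M show the derived state '0' for C2, supporting them as a clade.
C3 (derived state '1') is shared by F, J, M, and W — a synapomorphy uniting that clade.
C4: derived state '1' in J and M only — synapomorphy for {J, M}.
Only F, J, M, P, and W show the derived state '1' for C5, supporting them as a clade.
C6: derived state '1' in M only — an autapomorphy, so it tells us nothing about relationships among taxa.
C7 (derived state '1') is shared by all ingroup taxa — unites the whole ingroup.
Most parsimonious ingroup topology: (((((M,J),F),W),P),X).
X is sister to the clade containing all other ingroup taxa, so it is the earliest-diverging (most basal) ingroup lineage.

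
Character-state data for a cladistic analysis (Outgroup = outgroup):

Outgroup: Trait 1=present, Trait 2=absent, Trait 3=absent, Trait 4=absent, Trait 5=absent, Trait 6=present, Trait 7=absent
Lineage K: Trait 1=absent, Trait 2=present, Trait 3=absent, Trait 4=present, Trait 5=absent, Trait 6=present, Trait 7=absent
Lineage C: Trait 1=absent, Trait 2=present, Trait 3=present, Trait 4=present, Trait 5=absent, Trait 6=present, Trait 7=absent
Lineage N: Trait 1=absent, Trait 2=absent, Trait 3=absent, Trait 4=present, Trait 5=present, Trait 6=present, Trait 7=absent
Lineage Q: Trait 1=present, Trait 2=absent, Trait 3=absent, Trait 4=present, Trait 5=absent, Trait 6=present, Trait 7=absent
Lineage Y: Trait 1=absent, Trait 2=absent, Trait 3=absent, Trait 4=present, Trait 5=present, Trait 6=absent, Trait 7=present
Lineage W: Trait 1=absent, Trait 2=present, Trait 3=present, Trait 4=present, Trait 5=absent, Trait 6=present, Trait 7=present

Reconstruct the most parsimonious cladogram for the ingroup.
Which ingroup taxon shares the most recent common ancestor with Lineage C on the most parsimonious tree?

Lineage W

Character polarity is set by the outgroup: the derived state is whichever differs from the outgroup's state, so for Trait 1, Trait 6 the derived state is 'absent', and for the remaining characters it is 'present'.
Trait 1: derived state 'absent' in Lineage C, Lineage K, Lineage N, Lineage W, and Lineage Y only — synapomorphy for {Lineage C, Lineage K, Lineage N, Lineage W, Lineage Y}.
Trait 2: derived state 'present' in Lineage C, Lineage K, and Lineage W only — synapomorphy for {Lineage C, Lineage K, Lineage W}.
Trait 3: derived state 'present' in Lineage C and Lineage W only — synapomorphy for {Lineage C, Lineage W}.
Trait 4 (derived state 'present') is shared by all ingroup taxa — unites the whole ingroup.
Only Lineage N and Lineage Y show the derived state 'present' for Trait 5, supporting them as a clade.
Trait 6 (derived state 'absent') is unique to Lineage Y (autapomorphy; uninformative for grouping).
Trait 7 groups Lineage W and Lineage Y, which is incompatible with the clades supported by the remaining characters; treating it as convergent (homoplasy) costs fewer steps than any alternative tree.
Most parsimonious ingroup topology: (((Lineage K,(Lineage C,Lineage W)),(Lineage N,Lineage Y)),Lineage Q).
Lineage C and Lineage W form a cherry on this tree, so they are sister taxa.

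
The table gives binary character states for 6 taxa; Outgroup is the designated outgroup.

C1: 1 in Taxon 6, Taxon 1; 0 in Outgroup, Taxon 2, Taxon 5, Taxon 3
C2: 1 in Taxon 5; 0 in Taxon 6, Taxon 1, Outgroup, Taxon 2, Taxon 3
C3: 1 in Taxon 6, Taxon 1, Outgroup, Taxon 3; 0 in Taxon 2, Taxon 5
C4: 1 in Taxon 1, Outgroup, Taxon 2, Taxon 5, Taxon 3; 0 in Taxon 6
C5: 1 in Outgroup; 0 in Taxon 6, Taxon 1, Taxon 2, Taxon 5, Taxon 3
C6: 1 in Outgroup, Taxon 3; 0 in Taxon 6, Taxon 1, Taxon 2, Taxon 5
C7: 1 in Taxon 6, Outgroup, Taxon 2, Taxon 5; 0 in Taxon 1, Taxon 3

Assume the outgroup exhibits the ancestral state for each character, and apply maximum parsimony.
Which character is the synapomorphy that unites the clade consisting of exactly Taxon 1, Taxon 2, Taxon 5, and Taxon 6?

C6

Character polarity is set by the outgroup: the derived state is whichever differs from the outgroup's state, so for C3, C4, C5, C6, C7 the derived state is '0', and for the remaining characters it is '1'.
C1: derived state '1' in Taxon 1 and Taxon 6 only — synapomorphy for {Taxon 1, Taxon 6}.
C2 (derived state '1') is unique to Taxon 5 (autapomorphy; uninformative for grouping).
C3 (derived state '0') is shared by Taxon 2 and Taxon 5 — a synapomorphy uniting that clade.
C4 (derived state '0') is unique to Taxon 6 (autapomorphy; uninformative for grouping).
All ingroup taxa share the derived state '0' for C5; it defines the ingroup but does not resolve relationships within it.
Only Taxon 1, Taxon 2, Taxon 5, and Taxon 6 show the derived state '0' for C6, supporting them as a clade.
C7 (state '0') occurs in Taxon 1 and Taxon 3 but conflicts with the nesting implied by the other characters — most parsimoniously interpreted as homoplasy.
Most parsimonious ingroup topology: (((Taxon 1,Taxon 6),(Taxon 2,Taxon 5)),Taxon 3).
The clade {Taxon 1, Taxon 2, Taxon 5, Taxon 6} is supported by C6: its derived state '0' occurs in exactly those taxa and in no other taxon (including the outgroup).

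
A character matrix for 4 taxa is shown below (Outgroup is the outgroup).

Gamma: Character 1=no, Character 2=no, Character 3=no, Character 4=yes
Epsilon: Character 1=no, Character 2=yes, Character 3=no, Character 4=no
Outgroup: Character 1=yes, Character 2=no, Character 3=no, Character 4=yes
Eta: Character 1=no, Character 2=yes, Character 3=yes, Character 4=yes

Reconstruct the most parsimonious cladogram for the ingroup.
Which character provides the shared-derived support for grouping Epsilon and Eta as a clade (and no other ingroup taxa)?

Character polarity is set by the outgroup: the derived state is whichever differs from the outgroup's state, so for Character 1, Character 4 the derived state is 'no', and for the remaining characters it is 'yes'.
All ingroup taxa share the derived state 'no' for Character 1; it defines the ingroup but does not resolve relationships within it.
Character 2 (derived state 'yes') is shared by Epsilon and Eta — a synapomorphy uniting that clade.
Character 3: derived state 'yes' in Eta only — an autapomorphy, so it tells us nothing about relationships among taxa.
Character 4 (derived state 'no') is unique to Epsilon (autapomorphy; uninformative for grouping).
Most parsimonious ingroup topology: (Gamma,(Eta,Epsilon)).
The clade {Epsilon, Eta} is supported by Character 2: its derived state 'yes' occurs in exactly those taxa and in no other taxon (including the outgroup).

Character 2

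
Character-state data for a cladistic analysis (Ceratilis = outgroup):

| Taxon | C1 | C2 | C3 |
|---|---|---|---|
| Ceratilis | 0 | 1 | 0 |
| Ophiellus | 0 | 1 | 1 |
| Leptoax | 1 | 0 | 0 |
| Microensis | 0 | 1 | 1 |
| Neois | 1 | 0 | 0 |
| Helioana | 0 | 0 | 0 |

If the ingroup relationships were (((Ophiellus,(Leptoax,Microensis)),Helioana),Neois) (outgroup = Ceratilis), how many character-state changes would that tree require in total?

7

Map each character onto (((Ophiellus,(Leptoax,Microensis)),Helioana),Neois) (rooted by Ceratilis) and count the minimum state changes it requires (Fitch parsimony):
C1: 2; C2: 3; C3: 2.
Total tree length = 7.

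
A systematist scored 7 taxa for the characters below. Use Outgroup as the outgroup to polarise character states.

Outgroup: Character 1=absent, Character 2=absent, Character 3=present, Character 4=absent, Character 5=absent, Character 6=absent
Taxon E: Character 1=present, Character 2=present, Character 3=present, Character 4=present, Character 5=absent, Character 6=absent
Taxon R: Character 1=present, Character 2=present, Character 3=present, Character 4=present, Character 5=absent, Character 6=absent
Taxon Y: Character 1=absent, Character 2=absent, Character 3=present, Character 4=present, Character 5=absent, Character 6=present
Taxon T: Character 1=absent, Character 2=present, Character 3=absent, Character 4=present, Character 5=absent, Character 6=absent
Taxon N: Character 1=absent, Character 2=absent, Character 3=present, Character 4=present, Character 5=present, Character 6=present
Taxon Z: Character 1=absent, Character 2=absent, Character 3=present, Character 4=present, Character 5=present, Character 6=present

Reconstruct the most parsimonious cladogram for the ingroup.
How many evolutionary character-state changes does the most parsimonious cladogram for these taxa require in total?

6

Character polarity is set by the outgroup: the derived state is whichever differs from the outgroup's state, so for Character 3 the derived state is 'absent', and for the remaining characters it is 'present'.
Character 1 (derived state 'present') is shared by Taxon E and Taxon R — a synapomorphy uniting that clade.
Character 2: derived state 'present' in Taxon E, Taxon R, and Taxon T only — synapomorphy for {Taxon E, Taxon R, Taxon T}.
Character 3: derived state 'absent' in Taxon T only — an autapomorphy, so it tells us nothing about relationships among taxa.
All ingroup taxa share the derived state 'present' for Character 4; it defines the ingroup but does not resolve relationships within it.
Character 5: derived state 'present' in Taxon N and Taxon Z only — synapomorphy for {Taxon N, Taxon Z}.
Character 6 (derived state 'present') is shared by Taxon N, Taxon Y, and Taxon Z — a synapomorphy uniting that clade.
Most parsimonious ingroup topology: (((Taxon E,Taxon R),Taxon T),(Taxon Y,(Taxon N,Taxon Z))).
Changes per character on this tree: Character 1: 1; Character 2: 1; Character 3: 1; Character 4: 1; Character 5: 1; Character 6: 1.
Total = 6.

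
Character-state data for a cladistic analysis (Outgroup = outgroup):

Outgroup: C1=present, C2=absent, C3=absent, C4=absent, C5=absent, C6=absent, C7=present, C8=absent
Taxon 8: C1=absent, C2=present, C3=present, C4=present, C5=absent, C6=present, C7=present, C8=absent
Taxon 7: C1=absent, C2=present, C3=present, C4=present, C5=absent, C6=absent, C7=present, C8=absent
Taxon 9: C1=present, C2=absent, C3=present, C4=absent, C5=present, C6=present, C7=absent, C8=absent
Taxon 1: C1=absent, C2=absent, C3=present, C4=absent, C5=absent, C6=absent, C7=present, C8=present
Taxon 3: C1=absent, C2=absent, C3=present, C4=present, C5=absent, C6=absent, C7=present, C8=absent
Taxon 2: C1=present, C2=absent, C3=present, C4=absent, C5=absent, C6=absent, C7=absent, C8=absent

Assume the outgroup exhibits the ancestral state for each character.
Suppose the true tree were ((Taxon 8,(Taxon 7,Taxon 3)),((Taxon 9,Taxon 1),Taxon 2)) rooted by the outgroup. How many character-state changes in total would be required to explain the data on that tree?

Map each character onto ((Taxon 8,(Taxon 7,Taxon 3)),((Taxon 9,Taxon 1),Taxon 2)) (rooted by Outgroup) and count the minimum state changes it requires (Fitch parsimony):
C1: 2; C2: 2; C3: 1; C4: 1; C5: 1; C6: 2; C7: 2; C8: 1.
Total tree length = 12.

12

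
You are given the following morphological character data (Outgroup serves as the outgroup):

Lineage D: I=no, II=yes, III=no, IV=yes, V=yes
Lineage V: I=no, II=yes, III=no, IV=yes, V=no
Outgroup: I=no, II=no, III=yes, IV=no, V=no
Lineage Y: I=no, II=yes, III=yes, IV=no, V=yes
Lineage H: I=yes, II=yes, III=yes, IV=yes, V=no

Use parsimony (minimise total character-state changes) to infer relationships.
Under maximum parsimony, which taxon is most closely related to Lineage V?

Character polarity is set by the outgroup: the derived state is whichever differs from the outgroup's state, so for III the derived state is 'no', and for the remaining characters it is 'yes'.
I: derived state 'yes' in Lineage H only — an autapomorphy, so it tells us nothing about relationships among taxa.
All ingroup taxa share the derived state 'yes' for II; it defines the ingroup but does not resolve relationships within it.
III: derived state 'no' in Lineage D and Lineage V only — synapomorphy for {Lineage D, Lineage V}.
IV (derived state 'yes') is shared by Lineage D, Lineage H, and Lineage V — a synapomorphy uniting that clade.
V groups Lineage D and Lineage Y, which is incompatible with the clades supported by the remaining characters; treating it as convergent (homoplasy) costs fewer steps than any alternative tree.
Most parsimonious ingroup topology: (((Lineage D,Lineage V),Lineage H),Lineage Y).
Lineage V and Lineage D form a cherry on this tree, so they are sister taxa.

Lineage D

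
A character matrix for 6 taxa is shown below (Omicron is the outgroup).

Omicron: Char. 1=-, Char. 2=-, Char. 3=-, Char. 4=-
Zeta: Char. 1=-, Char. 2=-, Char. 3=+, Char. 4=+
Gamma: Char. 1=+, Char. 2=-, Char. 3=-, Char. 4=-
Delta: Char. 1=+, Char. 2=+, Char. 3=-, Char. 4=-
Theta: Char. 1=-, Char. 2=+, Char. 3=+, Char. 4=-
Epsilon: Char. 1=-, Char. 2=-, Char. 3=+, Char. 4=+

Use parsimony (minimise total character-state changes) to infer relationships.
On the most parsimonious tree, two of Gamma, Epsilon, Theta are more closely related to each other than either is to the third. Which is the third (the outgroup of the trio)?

Gamma

The outgroup has state '-' for every character, so '+' is the derived state throughout.
Char. 1 (derived state '+') is shared by Delta and Gamma — a synapomorphy uniting that clade.
Char. 2 (state '+') occurs in Delta and Theta but conflicts with the nesting implied by the other characters — most parsimoniously interpreted as homoplasy.
Char. 3 (derived state '+') is shared by Epsilon, Theta, and Zeta — a synapomorphy uniting that clade.
Only Epsilon and Zeta show the derived state '+' for Char. 4, supporting them as a clade.
Most parsimonious ingroup topology: (((Zeta,Epsilon),Theta),(Gamma,Delta)).
Epsilon and Theta share a more recent common ancestor with each other than either does with Gamma, so Gamma is the least closely related of the three.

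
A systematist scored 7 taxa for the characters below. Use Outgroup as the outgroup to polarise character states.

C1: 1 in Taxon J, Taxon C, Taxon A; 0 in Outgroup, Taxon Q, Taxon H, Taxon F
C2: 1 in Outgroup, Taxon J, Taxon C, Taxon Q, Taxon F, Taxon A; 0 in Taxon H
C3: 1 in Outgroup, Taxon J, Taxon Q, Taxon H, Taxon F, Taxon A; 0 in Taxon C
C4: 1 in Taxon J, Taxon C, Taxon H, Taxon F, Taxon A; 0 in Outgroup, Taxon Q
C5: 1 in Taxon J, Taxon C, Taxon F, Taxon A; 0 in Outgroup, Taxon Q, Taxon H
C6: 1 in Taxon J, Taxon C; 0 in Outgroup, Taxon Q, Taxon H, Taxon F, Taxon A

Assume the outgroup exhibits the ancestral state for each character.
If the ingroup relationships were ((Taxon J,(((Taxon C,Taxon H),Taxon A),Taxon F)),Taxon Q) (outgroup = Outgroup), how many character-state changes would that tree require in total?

Map each character onto ((Taxon J,(((Taxon C,Taxon H),Taxon A),Taxon F)),Taxon Q) (rooted by Outgroup) and count the minimum state changes it requires (Fitch parsimony):
C1: 3; C2: 1; C3: 1; C4: 1; C5: 2; C6: 2.
Total tree length = 10.

10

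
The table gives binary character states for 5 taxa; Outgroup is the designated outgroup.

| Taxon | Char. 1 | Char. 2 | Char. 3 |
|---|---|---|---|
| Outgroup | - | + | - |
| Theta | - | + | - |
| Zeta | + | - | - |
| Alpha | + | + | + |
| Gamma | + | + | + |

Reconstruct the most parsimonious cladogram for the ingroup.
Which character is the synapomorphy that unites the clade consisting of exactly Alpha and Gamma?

Character polarity is set by the outgroup: the derived state is whichever differs from the outgroup's state, so for Char. 2 the derived state is '-', and for the remaining characters it is '+'.
Char. 1: derived state '+' in Alpha, Gamma, and Zeta only — synapomorphy for {Alpha, Gamma, Zeta}.
Char. 2: derived state '-' in Zeta only — an autapomorphy, so it tells us nothing about relationships among taxa.
Char. 3: derived state '+' in Alpha and Gamma only — synapomorphy for {Alpha, Gamma}.
Most parsimonious ingroup topology: (Theta,(Zeta,(Alpha,Gamma))).
The clade {Alpha, Gamma} is supported by Char. 3: its derived state '+' occurs in exactly those taxa and in no other taxon (including the outgroup).

Char. 3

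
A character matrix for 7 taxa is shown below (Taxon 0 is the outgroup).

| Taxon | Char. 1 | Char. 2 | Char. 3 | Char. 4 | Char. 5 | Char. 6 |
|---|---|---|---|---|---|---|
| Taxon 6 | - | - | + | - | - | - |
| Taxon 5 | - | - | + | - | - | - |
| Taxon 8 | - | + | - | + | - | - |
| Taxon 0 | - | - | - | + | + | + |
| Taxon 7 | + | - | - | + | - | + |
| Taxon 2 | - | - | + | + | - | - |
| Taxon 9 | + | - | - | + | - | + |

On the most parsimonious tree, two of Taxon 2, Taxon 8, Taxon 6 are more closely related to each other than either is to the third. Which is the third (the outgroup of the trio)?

Taxon 8

Character polarity is set by the outgroup: the derived state is whichever differs from the outgroup's state, so for Char. 4, Char. 5, Char. 6 the derived state is '-', and for the remaining characters it is '+'.
Char. 1 (derived state '+') is shared by Taxon 7 and Taxon 9 — a synapomorphy uniting that clade.
Char. 2: derived state '+' in Taxon 8 only — an autapomorphy, so it tells us nothing about relationships among taxa.
Char. 3: derived state '+' in Taxon 2, Taxon 5, and Taxon 6 only — synapomorphy for {Taxon 2, Taxon 5, Taxon 6}.
Char. 4: derived state '-' in Taxon 5 and Taxon 6 only — synapomorphy for {Taxon 5, Taxon 6}.
Char. 5 (derived state '-') is shared by all ingroup taxa — unites the whole ingroup.
Char. 6: derived state '-' in Taxon 2, Taxon 5, Taxon 6, and Taxon 8 only — synapomorphy for {Taxon 2, Taxon 5, Taxon 6, Taxon 8}.
Most parsimonious ingroup topology: ((Taxon 7,Taxon 9),(((Taxon 6,Taxon 5),Taxon 2),Taxon 8)).
Taxon 6 and Taxon 2 share a more recent common ancestor with each other than either does with Taxon 8, so Taxon 8 is the least closely related of the three.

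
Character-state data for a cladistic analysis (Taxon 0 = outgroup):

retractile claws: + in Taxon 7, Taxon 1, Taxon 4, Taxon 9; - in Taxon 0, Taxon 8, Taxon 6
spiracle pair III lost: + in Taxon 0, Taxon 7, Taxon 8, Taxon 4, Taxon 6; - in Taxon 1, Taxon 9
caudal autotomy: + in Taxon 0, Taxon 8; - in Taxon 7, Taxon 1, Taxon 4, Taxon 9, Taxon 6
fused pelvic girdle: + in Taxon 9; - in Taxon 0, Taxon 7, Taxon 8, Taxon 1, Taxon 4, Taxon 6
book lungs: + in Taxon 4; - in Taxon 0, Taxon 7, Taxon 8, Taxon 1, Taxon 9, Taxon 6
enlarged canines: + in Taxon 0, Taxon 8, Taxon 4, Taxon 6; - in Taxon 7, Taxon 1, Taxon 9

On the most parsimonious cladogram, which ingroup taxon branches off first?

Taxon 8

Character polarity is set by the outgroup: the derived state is whichever differs from the outgroup's state, so for spiracle pair III lost, caudal autotomy, enlarged canines the derived state is '-', and for the remaining characters it is '+'.
Only Taxon 1, Taxon 4, Taxon 7, and Taxon 9 show the derived state '+' for retractile claws, supporting them as a clade.
Only Taxon 1 and Taxon 9 show the derived state '-' for spiracle pair III lost, supporting them as a clade.
Only Taxon 1, Taxon 4, Taxon 6, Taxon 7, and Taxon 9 show the derived state '-' for caudal autotomy, supporting them as a clade.
fused pelvic girdle: derived state '+' in Taxon 9 only — an autapomorphy, so it tells us nothing about relationships among taxa.
book lungs (derived state '+') is unique to Taxon 4 (autapomorphy; uninformative for grouping).
enlarged canines (derived state '-') is shared by Taxon 1, Taxon 7, and Taxon 9 — a synapomorphy uniting that clade.
Most parsimonious ingroup topology: ((((Taxon 7,(Taxon 1,Taxon 9)),Taxon 4),Taxon 6),Taxon 8).
Taxon 8 is sister to the clade containing all other ingroup taxa, so it is the earliest-diverging (most basal) ingroup lineage.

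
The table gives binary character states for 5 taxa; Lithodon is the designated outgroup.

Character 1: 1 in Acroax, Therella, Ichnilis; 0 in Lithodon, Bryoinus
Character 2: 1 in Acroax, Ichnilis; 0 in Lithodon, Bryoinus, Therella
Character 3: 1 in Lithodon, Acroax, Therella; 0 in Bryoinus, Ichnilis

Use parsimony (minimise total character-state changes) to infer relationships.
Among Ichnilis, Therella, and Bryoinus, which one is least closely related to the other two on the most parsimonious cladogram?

Character polarity is set by the outgroup: the derived state is whichever differs from the outgroup's state, so for Character 3 the derived state is '0', and for the remaining characters it is '1'.
Character 1 (derived state '1') is shared by Acroax, Ichnilis, and Therella — a synapomorphy uniting that clade.
Only Acroax and Ichnilis show the derived state '1' for Character 2, supporting them as a clade.
Character 3 (state '0') occurs in Bryoinus and Ichnilis but conflicts with the nesting implied by the other characters — most parsimoniously interpreted as homoplasy.
Most parsimonious ingroup topology: (Bryoinus,((Acroax,Ichnilis),Therella)).
Therella and Ichnilis share a more recent common ancestor with each other than either does with Bryoinus, so Bryoinus is the least closely related of the three.

Bryoinus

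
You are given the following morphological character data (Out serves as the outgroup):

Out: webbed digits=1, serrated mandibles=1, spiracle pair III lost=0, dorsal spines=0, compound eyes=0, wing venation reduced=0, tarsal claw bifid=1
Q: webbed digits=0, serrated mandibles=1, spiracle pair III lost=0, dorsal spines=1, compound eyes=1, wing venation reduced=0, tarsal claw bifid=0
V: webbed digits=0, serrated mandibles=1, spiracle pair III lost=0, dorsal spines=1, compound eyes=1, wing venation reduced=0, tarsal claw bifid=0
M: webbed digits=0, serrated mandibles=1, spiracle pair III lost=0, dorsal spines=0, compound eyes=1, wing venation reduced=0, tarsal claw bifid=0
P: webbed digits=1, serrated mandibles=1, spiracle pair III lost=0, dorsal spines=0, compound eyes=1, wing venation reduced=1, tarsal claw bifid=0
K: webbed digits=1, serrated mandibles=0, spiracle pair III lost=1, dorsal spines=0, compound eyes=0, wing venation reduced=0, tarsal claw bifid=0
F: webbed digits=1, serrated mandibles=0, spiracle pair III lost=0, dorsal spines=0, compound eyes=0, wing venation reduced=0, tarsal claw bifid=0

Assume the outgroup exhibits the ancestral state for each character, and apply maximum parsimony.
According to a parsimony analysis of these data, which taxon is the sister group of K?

F

Character polarity is set by the outgroup: the derived state is whichever differs from the outgroup's state, so for webbed digits, serrated mandibles, tarsal claw bifid the derived state is '0', and for the remaining characters it is '1'.
webbed digits (derived state '0') is shared by M, Q, and V — a synapomorphy uniting that clade.
serrated mandibles (derived state '0') is shared by F and K — a synapomorphy uniting that clade.
spiracle pair III lost (derived state '1') is unique to K (autapomorphy; uninformative for grouping).
dorsal spines: derived state '1' in Q and V only — synapomorphy for {Q, V}.
compound eyes: derived state '1' in M, P, Q, and V only — synapomorphy for {M, P, Q, V}.
wing venation reduced (derived state '1') is unique to P (autapomorphy; uninformative for grouping).
tarsal claw bifid (derived state '0') is shared by all ingroup taxa — unites the whole ingroup.
Most parsimonious ingroup topology: ((((Q,V),M),P),(K,F)).
K and F form a cherry on this tree, so they are sister taxa.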